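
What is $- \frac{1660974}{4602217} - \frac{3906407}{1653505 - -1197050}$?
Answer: $- \frac{22712830444889}{13118872680435} \approx -1.7313$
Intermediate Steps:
$- \frac{1660974}{4602217} - \frac{3906407}{1653505 - -1197050} = \left(-1660974\right) \frac{1}{4602217} - \frac{3906407}{1653505 + 1197050} = - \frac{1660974}{4602217} - \frac{3906407}{2850555} = - \frac{22712830444889}{13118872680435}$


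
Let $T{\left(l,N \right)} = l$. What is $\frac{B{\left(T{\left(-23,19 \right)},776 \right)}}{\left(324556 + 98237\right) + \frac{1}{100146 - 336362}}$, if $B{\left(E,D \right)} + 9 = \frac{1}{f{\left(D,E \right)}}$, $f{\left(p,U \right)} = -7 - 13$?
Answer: $- \frac{10688774}{499352356435} \approx -2.1405 \cdot 10^{-5}$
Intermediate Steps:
$f{\left(p,U \right)} = -20$
$B{\left(E,D \right)} = - \frac{181}{20}$ ($B{\left(E,D \right)} = -9 + \frac{1}{-20} = -9 - \frac{1}{20} = - \frac{181}{20}$)
$\frac{B{\left(T{\left(-23,19 \right)},776 \right)}}{\left(324556 + 98237\right) + \frac{1}{100146 - 336362}} = - \frac{181}{20 \left(\left(324556 + 98237\right) + \frac{1}{100146 - 336362}\right)} = - \frac{181}{20 \left(422793 + \frac{1}{-236216}\right)} = - \frac{181}{20 \left(422793 - \frac{1}{236216}\right)} = - \frac{181}{20 \cdot \frac{99870471287}{236216}} = \left(- \frac{181}{20}\right) \frac{236216}{99870471287} = - \frac{10688774}{499352356435}$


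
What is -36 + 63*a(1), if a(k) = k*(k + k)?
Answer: 90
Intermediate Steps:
a(k) = 2*k**2 (a(k) = k*(2*k) = 2*k**2)
-36 + 63*a(1) = -36 + 63*(2*1**2) = -36 + 63*(2*1) = -36 + 63*2 = -36 + 126 = 90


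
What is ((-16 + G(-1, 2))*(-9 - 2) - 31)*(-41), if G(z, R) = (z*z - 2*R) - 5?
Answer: -9553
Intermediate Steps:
G(z, R) = -5 + z**2 - 2*R (G(z, R) = (z**2 - 2*R) - 5 = -5 + z**2 - 2*R)
((-16 + G(-1, 2))*(-9 - 2) - 31)*(-41) = ((-16 + (-5 + (-1)**2 - 2*2))*(-9 - 2) - 31)*(-41) = ((-16 + (-5 + 1 - 4))*(-11) - 31)*(-41) = ((-16 - 8)*(-11) - 31)*(-41) = (-24*(-11) - 31)*(-41) = (264 - 31)*(-41) = 233*(-41) = -9553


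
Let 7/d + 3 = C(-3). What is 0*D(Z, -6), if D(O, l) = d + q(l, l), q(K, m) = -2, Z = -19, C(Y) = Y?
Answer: 0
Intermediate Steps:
d = -7/6 (d = 7/(-3 - 3) = 7/(-6) = 7*(-1/6) = -7/6 ≈ -1.1667)
D(O, l) = -19/6 (D(O, l) = -7/6 - 2 = -19/6)
0*D(Z, -6) = 0*(-19/6) = 0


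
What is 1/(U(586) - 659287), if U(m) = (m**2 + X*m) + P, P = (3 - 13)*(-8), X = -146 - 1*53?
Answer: -1/432425 ≈ -2.3125e-6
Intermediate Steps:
X = -199 (X = -146 - 53 = -199)
P = 80 (P = -10*(-8) = 80)
U(m) = 80 + m**2 - 199*m (U(m) = (m**2 - 199*m) + 80 = 80 + m**2 - 199*m)
1/(U(586) - 659287) = 1/((80 + 586**2 - 199*586) - 659287) = 1/((80 + 343396 - 116614) - 659287) = 1/(226862 - 659287) = 1/(-432425) = -1/432425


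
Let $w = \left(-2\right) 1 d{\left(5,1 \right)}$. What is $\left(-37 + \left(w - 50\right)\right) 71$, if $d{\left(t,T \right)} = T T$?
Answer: $-6319$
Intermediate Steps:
$d{\left(t,T \right)} = T^{2}$
$w = -2$ ($w = \left(-2\right) 1 \cdot 1^{2} = \left(-2\right) 1 = -2$)
$\left(-37 + \left(w - 50\right)\right) 71 = \left(-37 - 52\right) 71 = \left(-89\right) 71 = -6319$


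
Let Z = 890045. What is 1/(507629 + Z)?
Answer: 1/1397674 ≈ 7.1547e-7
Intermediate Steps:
1/(507629 + Z) = 1/(507629 + 890045) = 1/1397674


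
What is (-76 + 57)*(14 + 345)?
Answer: -6821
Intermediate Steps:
(-76 + 57)*(14 + 345) = -19*359 = -6821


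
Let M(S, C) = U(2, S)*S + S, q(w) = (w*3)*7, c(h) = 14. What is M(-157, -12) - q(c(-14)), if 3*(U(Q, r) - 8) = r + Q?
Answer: 19214/3 ≈ 6404.7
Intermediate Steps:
U(Q, r) = 8 + Q/3 + r/3 (U(Q, r) = 8 + (r + Q)/3 = 8 + (Q + r)/3 = 8 + (Q/3 + r/3) = 8 + Q/3 + r/3)
q(w) = 21*w (q(w) = (3*w)*7 = 21*w)
M(S, C) = S + S*(26/3 + S/3) (M(S, C) = (8 + (⅓)*2 + S/3)*S + S = (8 + ⅔ + S/3)*S + S = (26/3 + S/3)*S + S = S*(26/3 + S/3) + S = S + S*(26/3 + S/3))
M(-157, -12) - q(c(-14)) = (⅓)*(-157)*(29 - 157) - 21*14 = (⅓)*(-157)*(-128) - 1*294 = 20096/3 - 294 = 19214/3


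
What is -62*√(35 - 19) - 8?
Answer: -256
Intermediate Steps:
-62*√(35 - 19) - 8 = -62*√16 - 8 = -62*4 - 8 = -248 - 8 = -256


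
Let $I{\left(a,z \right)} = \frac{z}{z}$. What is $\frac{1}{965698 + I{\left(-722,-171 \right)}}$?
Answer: $\frac{1}{965699} \approx 1.0355 \cdot 10^{-6}$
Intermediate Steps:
$I{\left(a,z \right)} = 1$
$\frac{1}{965698 + I{\left(-722,-171 \right)}} = \frac{1}{965698 + 1} = \frac{1}{965699}$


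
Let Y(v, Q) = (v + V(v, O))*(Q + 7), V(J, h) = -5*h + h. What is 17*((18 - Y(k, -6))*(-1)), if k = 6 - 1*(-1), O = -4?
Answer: 85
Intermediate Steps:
k = 7 (k = 6 + 1 = 7)
V(J, h) = -4*h
Y(v, Q) = (7 + Q)*(16 + v) (Y(v, Q) = (v - 4*(-4))*(Q + 7) = (v + 16)*(7 + Q) = (16 + v)*(7 + Q) = (7 + Q)*(16 + v))
17*((18 - Y(k, -6))*(-1)) = 17*((18 - (112 + 7*7 + 16*(-6) - 6*7))*(-1)) = 17*((18 - (112 + 49 - 96 - 42))*(-1)) = 17*((18 - 1*23)*(-1)) = 17*((18 - 23)*(-1)) = 17*(-5*(-1)) = 17*5 = 85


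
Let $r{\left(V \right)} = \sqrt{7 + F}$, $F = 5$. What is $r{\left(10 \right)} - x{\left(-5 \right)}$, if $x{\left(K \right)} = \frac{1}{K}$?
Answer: $\frac{1}{5} + 2 \sqrt{3} \approx 3.6641$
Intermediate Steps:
$r{\left(V \right)} = 2 \sqrt{3}$ ($r{\left(V \right)} = \sqrt{7 + 5} = \sqrt{12} = 2 \sqrt{3}$)
$r{\left(10 \right)} - x{\left(-5 \right)} = 2 \sqrt{3} - \frac{1}{-5} = 2 \sqrt{3} - - \frac{1}{5} = 2 \sqrt{3} + \frac{1}{5} = \frac{1}{5} + 2 \sqrt{3}$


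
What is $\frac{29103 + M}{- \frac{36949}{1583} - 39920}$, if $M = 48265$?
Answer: $- \frac{6445976}{3327911} \approx -1.9369$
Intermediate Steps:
$\frac{29103 + M}{- \frac{36949}{1583} - 39920} = \frac{29103 + 48265}{- \frac{36949}{1583} - 39920} = \frac{77368}{\left(-36949\right) \frac{1}{1583} - 39920} = \frac{77368}{- \frac{36949}{1583} - 39920} = \frac{77368}{- \frac{63230309}{1583}} = 77368 \left(- \frac{1583}{63230309}\right) = - \frac{6445976}{3327911}$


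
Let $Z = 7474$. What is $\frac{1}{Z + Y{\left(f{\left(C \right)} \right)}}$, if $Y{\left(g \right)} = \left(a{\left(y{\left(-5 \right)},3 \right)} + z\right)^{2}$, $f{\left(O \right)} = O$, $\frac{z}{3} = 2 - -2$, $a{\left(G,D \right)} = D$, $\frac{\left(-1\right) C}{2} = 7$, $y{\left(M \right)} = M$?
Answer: $\frac{1}{7699} \approx 0.00012989$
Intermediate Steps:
$C = -14$ ($C = \left(-2\right) 7 = -14$)
$z = 12$ ($z = 3 \left(2 - -2\right) = 3 \left(2 + 2\right) = 3 \cdot 4 = 12$)
$Y{\left(g \right)} = 225$ ($Y{\left(g \right)} = \left(3 + 12\right)^{2} = 15^{2} = 225$)
$\frac{1}{Z + Y{\left(f{\left(C \right)} \right)}} = \frac{1}{7474 + 225} = \frac{1}{7699}$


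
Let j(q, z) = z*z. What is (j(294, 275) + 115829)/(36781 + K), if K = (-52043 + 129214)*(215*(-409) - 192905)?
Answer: -191454/21672666859 ≈ -8.8339e-6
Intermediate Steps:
j(q, z) = z²
K = -21672703640 (K = 77171*(-87935 - 192905) = 77171*(-280840) = -21672703640)
(j(294, 275) + 115829)/(36781 + K) = (275² + 115829)/(36781 - 21672703640) = (75625 + 115829)/(-21672666859) = 191454*(-1/21672666859) = -191454/21672666859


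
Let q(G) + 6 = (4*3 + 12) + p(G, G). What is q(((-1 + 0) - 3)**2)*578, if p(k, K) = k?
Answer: 19652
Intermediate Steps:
q(G) = 18 + G (q(G) = -6 + ((4*3 + 12) + G) = -6 + ((12 + 12) + G) = -6 + (24 + G) = 18 + G)
q(((-1 + 0) - 3)**2)*578 = (18 + ((-1 + 0) - 3)**2)*578 = (18 + (-1 - 3)**2)*578 = (18 + (-4)**2)*578 = (18 + 16)*578 = 34*578 = 19652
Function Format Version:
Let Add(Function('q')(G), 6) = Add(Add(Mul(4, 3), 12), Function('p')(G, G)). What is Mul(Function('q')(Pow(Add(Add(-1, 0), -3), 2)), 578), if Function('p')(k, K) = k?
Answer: 19652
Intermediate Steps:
Function('q')(G) = Add(18, G) (Function('q')(G) = Add(-6, Add(Add(Mul(4, 3), 12), G)) = Add(-6, Add(Add(12, 12), G)) = Add(-6, Add(24, G)) = Add(18, G))
Mul(Function('q')(Pow(Add(Add(-1, 0), -3), 2)), 578) = Mul(Add(18, Pow(Add(Add(-1, 0), -3), 2)), 578) = Mul(Add(18, Pow(Add(-1, -3), 2)), 578) = Mul(Add(18, Pow(-4, 2)), 578) = Mul(Add(18, 16), 578) = Mul(34, 578) = 19652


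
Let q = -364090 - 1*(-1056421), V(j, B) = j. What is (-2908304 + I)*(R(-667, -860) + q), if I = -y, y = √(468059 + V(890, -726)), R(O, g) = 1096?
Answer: -2016696517808 - 693427*√468949 ≈ -2.0172e+12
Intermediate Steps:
q = 692331 (q = -364090 + 1056421 = 692331)
y = √468949 (y = √(468059 + 890) = √468949 ≈ 684.80)
I = -√468949 ≈ -684.80
(-2908304 + I)*(R(-667, -860) + q) = (-2908304 - √468949)*(1096 + 692331) = (-2908304 - √468949)*693427 = -2016696517808 - 693427*√468949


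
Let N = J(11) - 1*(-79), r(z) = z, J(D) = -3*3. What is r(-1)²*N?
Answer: 70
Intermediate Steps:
J(D) = -9
N = 70 (N = -9 - 1*(-79) = -9 + 79 = 70)
r(-1)²*N = (-1)²*70 = 1*70 = 70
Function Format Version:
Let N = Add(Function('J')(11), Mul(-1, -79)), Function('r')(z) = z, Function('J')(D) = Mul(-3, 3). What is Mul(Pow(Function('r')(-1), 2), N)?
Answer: 70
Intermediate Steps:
Function('J')(D) = -9
N = 70 (N = Add(-9, Mul(-1, -79)) = Add(-9, 79) = 70)
Mul(Pow(Function('r')(-1), 2), N) = Mul(Pow(-1, 2), 70) = Mul(1, 70) = 70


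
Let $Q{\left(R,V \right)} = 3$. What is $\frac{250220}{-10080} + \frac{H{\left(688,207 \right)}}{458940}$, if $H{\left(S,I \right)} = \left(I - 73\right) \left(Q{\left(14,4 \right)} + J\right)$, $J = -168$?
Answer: $- \frac{95882363}{3855096} \approx -24.872$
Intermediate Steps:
$H{\left(S,I \right)} = 12045 - 165 I$ ($H{\left(S,I \right)} = \left(I - 73\right) \left(3 - 168\right) = \left(-73 + I\right) \left(-165\right) = 12045 - 165 I$)
$\frac{250220}{-10080} + \frac{H{\left(688,207 \right)}}{458940} = \frac{250220}{-10080} + \frac{12045 - 34155}{458940} = 250220 \left(- \frac{1}{10080}\right) + \left(12045 - 34155\right) \frac{1}{458940} = - \frac{12511}{504} - \frac{737}{15298} = - \frac{95882363}{3855096}$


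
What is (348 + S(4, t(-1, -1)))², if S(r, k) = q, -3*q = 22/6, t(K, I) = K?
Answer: 9740641/81 ≈ 1.2025e+5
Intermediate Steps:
q = -11/9 (q = -22/(3*6) = -⅓*11/3 = -11/9 ≈ -1.2222)
S(r, k) = -11/9
(348 + S(4, t(-1, -1)))² = (348 - 11/9)² = (3121/9)² = 9740641/81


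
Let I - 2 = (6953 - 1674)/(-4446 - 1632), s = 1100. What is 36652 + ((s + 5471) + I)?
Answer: 262716271/6078 ≈ 43224.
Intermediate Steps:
I = 6877/6078 (I = 2 + (6953 - 1674)/(-4446 - 1632) = 2 + 5279/(-6078) = 2 + 5279*(-1/6078) = 2 - 5279/6078 = 6877/6078 ≈ 1.1315)
36652 + ((s + 5471) + I) = 36652 + ((1100 + 5471) + 6877/6078) = 36652 + (6571 + 6877/6078) = 36652 + 39945415/6078 = 262716271/6078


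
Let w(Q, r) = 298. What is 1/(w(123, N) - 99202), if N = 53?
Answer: -1/98904 ≈ -1.0111e-5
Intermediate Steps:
1/(w(123, N) - 99202) = 1/(298 - 99202) = 1/(-98904) = -1/98904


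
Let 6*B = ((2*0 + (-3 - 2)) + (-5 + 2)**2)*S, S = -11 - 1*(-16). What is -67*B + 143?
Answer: -241/3 ≈ -80.333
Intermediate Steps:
S = 5 (S = -11 + 16 = 5)
B = 10/3 (B = (((2*0 + (-3 - 2)) + (-5 + 2)**2)*5)/6 = (((0 - 5) + (-3)**2)*5)/6 = ((-5 + 9)*5)/6 = (4*5)/6 = (1/6)*20 = 10/3 ≈ 3.3333)
-67*B + 143 = -67*10/3 + 143 = -670/3 + 143 = -241/3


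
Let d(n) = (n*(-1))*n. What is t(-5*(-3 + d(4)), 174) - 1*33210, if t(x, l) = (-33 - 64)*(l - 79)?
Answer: -42425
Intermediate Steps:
d(n) = -n² (d(n) = (-n)*n = -n²)
t(x, l) = 7663 - 97*l (t(x, l) = -97*(-79 + l) = 7663 - 97*l)
t(-5*(-3 + d(4)), 174) - 1*33210 = (7663 - 97*174) - 1*33210 = (7663 - 16878) - 33210 = -9215 - 33210 = -42425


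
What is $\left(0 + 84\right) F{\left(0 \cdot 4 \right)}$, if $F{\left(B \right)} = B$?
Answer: $0$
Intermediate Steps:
$\left(0 + 84\right) F{\left(0 \cdot 4 \right)} = \left(0 + 84\right) 0 \cdot 4 = 84 \cdot 0 = 0$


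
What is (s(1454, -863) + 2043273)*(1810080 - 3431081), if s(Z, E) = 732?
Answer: -3313334149005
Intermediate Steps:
(s(1454, -863) + 2043273)*(1810080 - 3431081) = (732 + 2043273)*(1810080 - 3431081) = 2044005*(-1621001) = -3313334149005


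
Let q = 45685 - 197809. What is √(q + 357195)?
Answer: √205071 ≈ 452.85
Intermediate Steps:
q = -152124
√(q + 357195) = √(-152124 + 357195) = √205071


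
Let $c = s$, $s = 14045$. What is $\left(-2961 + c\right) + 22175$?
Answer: $33259$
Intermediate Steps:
$c = 14045$
$\left(-2961 + c\right) + 22175 = \left(-2961 + 14045\right) + 22175 = 11084 + 22175 = 33259$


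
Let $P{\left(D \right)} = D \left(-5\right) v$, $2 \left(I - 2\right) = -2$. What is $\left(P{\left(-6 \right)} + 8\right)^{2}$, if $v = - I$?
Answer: $484$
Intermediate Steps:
$I = 1$ ($I = 2 + \frac{1}{2} \left(-2\right) = 2 - 1 = 1$)
$v = -1$ ($v = \left(-1\right) 1 = -1$)
$P{\left(D \right)} = 5 D$ ($P{\left(D \right)} = D \left(-5\right) \left(-1\right) = - 5 D \left(-1\right) = 5 D$)
$\left(P{\left(-6 \right)} + 8\right)^{2} = \left(5 \left(-6\right) + 8\right)^{2} = \left(-30 + 8\right)^{2} = \left(-22\right)^{2} = 484$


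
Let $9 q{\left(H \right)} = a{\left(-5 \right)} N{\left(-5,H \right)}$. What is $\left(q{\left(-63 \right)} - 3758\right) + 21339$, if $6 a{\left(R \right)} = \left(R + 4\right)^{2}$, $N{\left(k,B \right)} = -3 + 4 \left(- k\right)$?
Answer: $\frac{949391}{54} \approx 17581.0$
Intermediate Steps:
$N{\left(k,B \right)} = -3 - 4 k$
$a{\left(R \right)} = \frac{\left(4 + R\right)^{2}}{6}$ ($a{\left(R \right)} = \frac{\left(R + 4\right)^{2}}{6} = \frac{\left(4 + R\right)^{2}}{6}$)
$q{\left(H \right)} = \frac{17}{54}$ ($q{\left(H \right)} = \frac{\frac{\left(4 - 5\right)^{2}}{6} \left(-3 - -20\right)}{9} = \frac{\frac{\left(-1\right)^{2}}{6} \left(-3 + 20\right)}{9} = \frac{\frac{1}{6} \cdot 1 \cdot 17}{9} = \frac{\frac{1}{6} \cdot 17}{9} = \frac{1}{9} \cdot \frac{17}{6} = \frac{17}{54}$)
$\left(q{\left(-63 \right)} - 3758\right) + 21339 = \left(\frac{17}{54} - 3758\right) + 21339 = - \frac{202915}{54} + 21339 = \frac{949391}{54}$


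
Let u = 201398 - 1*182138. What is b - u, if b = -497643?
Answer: -516903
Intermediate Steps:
u = 19260 (u = 201398 - 182138 = 19260)
b - u = -497643 - 1*19260 = -497643 - 19260 = -516903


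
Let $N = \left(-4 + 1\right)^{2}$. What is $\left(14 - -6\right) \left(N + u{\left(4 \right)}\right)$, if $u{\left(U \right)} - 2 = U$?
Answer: $300$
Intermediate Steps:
$u{\left(U \right)} = 2 + U$
$N = 9$ ($N = \left(-3\right)^{2} = 9$)
$\left(14 - -6\right) \left(N + u{\left(4 \right)}\right) = \left(14 - -6\right) \left(9 + \left(2 + 4\right)\right) = \left(14 + 6\right) \left(9 + 6\right) = 20 \cdot 15 = 300$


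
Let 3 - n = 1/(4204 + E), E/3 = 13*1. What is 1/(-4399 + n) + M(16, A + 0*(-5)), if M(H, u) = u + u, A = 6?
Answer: 223822505/18652229 ≈ 12.000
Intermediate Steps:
E = 39 (E = 3*(13*1) = 3*13 = 39)
M(H, u) = 2*u
n = 12728/4243 (n = 3 - 1/(4204 + 39) = 3 - 1/4243 = 12728/4243 ≈ 2.9998)
1/(-4399 + n) + M(16, A + 0*(-5)) = 1/(-4399 + 12728/4243) + 2*(6 + 0*(-5)) = 1/(-18652229/4243) + 2*(6 + 0) = -4243/18652229 + 2*6 = -4243/18652229 + 12 = 223822505/18652229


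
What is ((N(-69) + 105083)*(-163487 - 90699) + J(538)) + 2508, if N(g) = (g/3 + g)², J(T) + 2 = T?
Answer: -28862054698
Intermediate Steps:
J(T) = -2 + T
N(g) = 16*g²/9 (N(g) = (g*(⅓) + g)² = (g/3 + g)² = (4*g/3)² = 16*g²/9)
((N(-69) + 105083)*(-163487 - 90699) + J(538)) + 2508 = (((16/9)*(-69)² + 105083)*(-163487 - 90699) + (-2 + 538)) + 2508 = (((16/9)*4761 + 105083)*(-254186) + 536) + 2508 = ((8464 + 105083)*(-254186) + 536) + 2508 = (113547*(-254186) + 536) + 2508 = (-28862057742 + 536) + 2508 = -28862057206 + 2508 = -28862054698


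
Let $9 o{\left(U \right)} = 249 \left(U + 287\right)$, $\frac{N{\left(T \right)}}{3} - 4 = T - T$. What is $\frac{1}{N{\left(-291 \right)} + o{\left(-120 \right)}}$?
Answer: $\frac{3}{13897} \approx 0.00021587$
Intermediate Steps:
$N{\left(T \right)} = 12$ ($N{\left(T \right)} = 12 + 3 \left(T - T\right) = 12 + 3 \cdot 0 = 12 + 0 = 12$)
$o{\left(U \right)} = \frac{23821}{3} + \frac{83 U}{3}$ ($o{\left(U \right)} = \frac{249 \left(U + 287\right)}{9} = \frac{249 \left(287 + U\right)}{9} = \frac{71463 + 249 U}{9} = \frac{23821}{3} + \frac{83 U}{3}$)
$\frac{1}{N{\left(-291 \right)} + o{\left(-120 \right)}} = \frac{1}{12 + \left(\frac{23821}{3} + \frac{83}{3} \left(-120\right)\right)} = \frac{1}{12 + \left(\frac{23821}{3} - 3320\right)} = \frac{1}{12 + \frac{13861}{3}} = \frac{1}{\frac{13897}{3}} = \frac{3}{13897}$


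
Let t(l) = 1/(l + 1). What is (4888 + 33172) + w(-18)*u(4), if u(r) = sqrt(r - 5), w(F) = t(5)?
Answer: 38060 + I/6 ≈ 38060.0 + 0.16667*I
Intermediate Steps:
t(l) = 1/(1 + l)
w(F) = 1/6 (w(F) = 1/(1 + 5) = 1/6)
u(r) = sqrt(-5 + r)
(4888 + 33172) + w(-18)*u(4) = (4888 + 33172) + sqrt(-5 + 4)/6 = 38060 + sqrt(-1)/6 = 38060 + I/6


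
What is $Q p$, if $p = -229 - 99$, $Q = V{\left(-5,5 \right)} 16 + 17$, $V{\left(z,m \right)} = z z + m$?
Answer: $-163016$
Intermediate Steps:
$V{\left(z,m \right)} = m + z^{2}$ ($V{\left(z,m \right)} = z^{2} + m = m + z^{2}$)
$Q = 497$ ($Q = \left(5 + \left(-5\right)^{2}\right) 16 + 17 = \left(5 + 25\right) 16 + 17 = 30 \cdot 16 + 17 = 480 + 17 = 497$)
$p = -328$
$Q p = 497 \left(-328\right) = -163016$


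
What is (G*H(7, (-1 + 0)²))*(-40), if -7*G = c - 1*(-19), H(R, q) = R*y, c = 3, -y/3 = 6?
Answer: -15840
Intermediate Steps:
y = -18 (y = -3*6 = -18)
H(R, q) = -18*R (H(R, q) = R*(-18) = -18*R)
G = -22/7 (G = -(3 - 1*(-19))/7 = -(3 + 19)/7 = -⅐*22 = -22/7 ≈ -3.1429)
(G*H(7, (-1 + 0)²))*(-40) = -(-396)*7/7*(-40) = -22/7*(-126)*(-40) = 396*(-40) = -15840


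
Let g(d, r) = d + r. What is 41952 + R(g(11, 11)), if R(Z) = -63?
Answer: 41889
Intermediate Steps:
41952 + R(g(11, 11)) = 41952 - 63 = 41889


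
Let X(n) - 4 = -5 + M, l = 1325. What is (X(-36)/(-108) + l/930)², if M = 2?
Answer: 22458121/11209104 ≈ 2.0036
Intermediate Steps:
X(n) = 1 (X(n) = 4 + (-5 + 2) = 4 - 3 = 1)
(X(-36)/(-108) + l/930)² = (1/(-108) + 1325/930)² = (1*(-1/108) + 1325*(1/930))² = (-1/108 + 265/186)² = (4739/3348)² = 22458121/11209104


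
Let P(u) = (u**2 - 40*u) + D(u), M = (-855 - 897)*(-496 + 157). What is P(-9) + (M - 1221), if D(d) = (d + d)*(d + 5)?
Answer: 593220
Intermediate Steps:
M = 593928 (M = -1752*(-339) = 593928)
D(d) = 2*d*(5 + d) (D(d) = (2*d)*(5 + d) = 2*d*(5 + d))
P(u) = u**2 - 40*u + 2*u*(5 + u) (P(u) = (u**2 - 40*u) + 2*u*(5 + u) = u**2 - 40*u + 2*u*(5 + u))
P(-9) + (M - 1221) = 3*(-9)*(-10 - 9) + (593928 - 1221) = 3*(-9)*(-19) + 592707 = 513 + 592707 = 593220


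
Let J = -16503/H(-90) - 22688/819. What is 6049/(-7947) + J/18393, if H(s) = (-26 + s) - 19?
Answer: -50281107602/66506972805 ≈ -0.75603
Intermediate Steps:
H(s) = -45 + s
J = 387151/4095 (J = -16503/(-45 - 90) - 22688/819 = -16503/(-135) - 22688*1/819 = -16503*(-1/135) - 22688/819 = 5501/45 - 22688/819 = 387151/4095 ≈ 94.542)
6049/(-7947) + J/18393 = 6049/(-7947) + (387151/4095)/18393 = 6049*(-1/7947) + (387151/4095)*(1/18393) = -6049/7947 + 387151/75319335 = -50281107602/66506972805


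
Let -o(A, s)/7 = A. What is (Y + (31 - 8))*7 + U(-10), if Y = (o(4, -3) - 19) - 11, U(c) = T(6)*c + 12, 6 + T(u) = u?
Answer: -233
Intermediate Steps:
o(A, s) = -7*A
T(u) = -6 + u
U(c) = 12 (U(c) = (-6 + 6)*c + 12 = 0*c + 12 = 0 + 12 = 12)
Y = -58 (Y = (-7*4 - 19) - 11 = (-28 - 19) - 11 = -47 - 11 = -58)
(Y + (31 - 8))*7 + U(-10) = (-58 + (31 - 8))*7 + 12 = (-58 + 23)*7 + 12 = -35*7 + 12 = -245 + 12 = -233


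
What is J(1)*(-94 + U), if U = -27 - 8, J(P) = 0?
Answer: 0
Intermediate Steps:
U = -35
J(1)*(-94 + U) = 0*(-94 - 35) = 0*(-129) = 0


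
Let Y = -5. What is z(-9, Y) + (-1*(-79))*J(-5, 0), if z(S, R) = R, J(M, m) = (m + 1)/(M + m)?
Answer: -104/5 ≈ -20.800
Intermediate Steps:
J(M, m) = (1 + m)/(M + m)
z(-9, Y) + (-1*(-79))*J(-5, 0) = -5 + (-1*(-79))*((1 + 0)/(-5 + 0)) = -5 + 79*(1/(-5)) = -5 + 79*(-⅕*1) = -5 + 79*(-⅕) = -5 - 79/5 = -104/5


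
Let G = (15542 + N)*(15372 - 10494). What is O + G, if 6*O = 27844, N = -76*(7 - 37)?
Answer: 260821070/3 ≈ 8.6940e+7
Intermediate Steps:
N = 2280 (N = -76*(-30) = 2280)
O = 13922/3 (O = (1/6)*27844 = 13922/3 ≈ 4640.7)
G = 86935716 (G = (15542 + 2280)*(15372 - 10494) = 17822*4878 = 86935716)
O + G = 13922/3 + 86935716 = 260821070/3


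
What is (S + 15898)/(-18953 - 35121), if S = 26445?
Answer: -42343/54074 ≈ -0.78306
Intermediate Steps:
(S + 15898)/(-18953 - 35121) = (26445 + 15898)/(-18953 - 35121) = 42343/(-54074) = 42343*(-1/54074) = -42343/54074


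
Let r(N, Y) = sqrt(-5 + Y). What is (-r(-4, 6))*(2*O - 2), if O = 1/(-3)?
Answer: 8/3 ≈ 2.6667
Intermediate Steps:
O = -1/3 ≈ -0.33333
(-r(-4, 6))*(2*O - 2) = (-sqrt(-5 + 6))*(2*(-1/3) - 2) = (-sqrt(1))*(-2/3 - 2) = -1*1*(-8/3) = -1*(-8/3) = 8/3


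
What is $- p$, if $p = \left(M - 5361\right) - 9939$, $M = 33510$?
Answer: $-18210$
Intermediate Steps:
$p = 18210$ ($p = \left(33510 - 5361\right) - 9939 = 28149 - 9939 = 18210$)
$- p = \left(-1\right) 18210 = -18210$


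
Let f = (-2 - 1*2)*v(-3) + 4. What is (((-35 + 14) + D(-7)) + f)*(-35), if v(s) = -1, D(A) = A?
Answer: 700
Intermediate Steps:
f = 8 (f = (-2 - 1*2)*(-1) + 4 = (-2 - 2)*(-1) + 4 = -4*(-1) + 4 = 4 + 4 = 8)
(((-35 + 14) + D(-7)) + f)*(-35) = (((-35 + 14) - 7) + 8)*(-35) = ((-21 - 7) + 8)*(-35) = (-28 + 8)*(-35) = -20*(-35) = 700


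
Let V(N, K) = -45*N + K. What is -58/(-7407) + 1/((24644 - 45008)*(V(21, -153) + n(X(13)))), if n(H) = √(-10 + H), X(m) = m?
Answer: 79108774511/10102678381386 + √3/24550858764 ≈ 0.0078305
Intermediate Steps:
V(N, K) = K - 45*N
-58/(-7407) + 1/((24644 - 45008)*(V(21, -153) + n(X(13)))) = -58/(-7407) + 1/((24644 - 45008)*((-153 - 45*21) + √(-10 + 13))) = -58*(-1/7407) + 1/((-20364)*((-153 - 945) + √3)) = 58/7407 - 1/(20364*(-1098 + √3))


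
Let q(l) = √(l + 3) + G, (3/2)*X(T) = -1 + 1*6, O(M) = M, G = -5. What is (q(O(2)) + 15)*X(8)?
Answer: 100/3 + 10*√5/3 ≈ 40.787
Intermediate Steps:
X(T) = 10/3 (X(T) = 2*(-1 + 1*6)/3 = 2*(-1 + 6)/3 = (⅔)*5 = 10/3)
q(l) = -5 + √(3 + l) (q(l) = √(l + 3) - 5 = √(3 + l) - 5 = -5 + √(3 + l))
(q(O(2)) + 15)*X(8) = ((-5 + √(3 + 2)) + 15)*(10/3) = ((-5 + √5) + 15)*(10/3) = (10 + √5)*(10/3) = 100/3 + 10*√5/3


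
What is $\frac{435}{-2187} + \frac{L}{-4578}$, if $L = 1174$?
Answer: $- \frac{253276}{556227} \approx -0.45535$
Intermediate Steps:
$\frac{435}{-2187} + \frac{L}{-4578} = \frac{435}{-2187} + \frac{1174}{-4578} = 435 \left(- \frac{1}{2187}\right) + 1174 \left(- \frac{1}{4578}\right) = - \frac{145}{729} - \frac{587}{2289} = - \frac{253276}{556227}$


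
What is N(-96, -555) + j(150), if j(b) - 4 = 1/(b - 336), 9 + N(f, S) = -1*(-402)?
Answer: 73841/186 ≈ 396.99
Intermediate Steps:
N(f, S) = 393 (N(f, S) = -9 - 1*(-402) = -9 + 402 = 393)
j(b) = 4 + 1/(-336 + b) (j(b) = 4 + 1/(b - 336) = 4 + 1/(-336 + b))
N(-96, -555) + j(150) = 393 + (-1343 + 4*150)/(-336 + 150) = 393 + (-1343 + 600)/(-186) = 393 - 1/186*(-743) = 393 + 743/186 = 73841/186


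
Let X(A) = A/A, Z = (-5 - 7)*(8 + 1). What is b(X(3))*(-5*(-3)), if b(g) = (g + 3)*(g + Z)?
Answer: -6420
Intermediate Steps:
Z = -108 (Z = -12*9 = -108)
X(A) = 1
b(g) = (-108 + g)*(3 + g) (b(g) = (g + 3)*(g - 108) = (3 + g)*(-108 + g) = (-108 + g)*(3 + g))
b(X(3))*(-5*(-3)) = (-324 + 1² - 105*1)*(-5*(-3)) = (-324 + 1 - 105)*15 = -428*15 = -6420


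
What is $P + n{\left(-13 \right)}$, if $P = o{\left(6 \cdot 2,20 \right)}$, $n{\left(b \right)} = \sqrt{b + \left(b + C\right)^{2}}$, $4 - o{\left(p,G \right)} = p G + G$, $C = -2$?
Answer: $-256 + 2 \sqrt{53} \approx -241.44$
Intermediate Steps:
$o{\left(p,G \right)} = 4 - G - G p$ ($o{\left(p,G \right)} = 4 - \left(p G + G\right) = 4 - \left(G p + G\right) = 4 - \left(G + G p\right) = 4 - G - G p$)
$n{\left(b \right)} = \sqrt{b + \left(-2 + b\right)^{2}}$ ($n{\left(b \right)} = \sqrt{b + \left(b - 2\right)^{2}} = \sqrt{b + \left(-2 + b\right)^{2}}$)
$P = -256$ ($P = 4 - 20 - 20 \cdot 6 \cdot 2 = 4 - 20 - 20 \cdot 12 = 4 - 20 - 240 = -256$)
$P + n{\left(-13 \right)} = -256 + \sqrt{-13 + \left(-2 - 13\right)^{2}} = -256 + \sqrt{-13 + \left(-15\right)^{2}} = -256 + \sqrt{-13 + 225} = -256 + \sqrt{212} = -256 + 2 \sqrt{53}$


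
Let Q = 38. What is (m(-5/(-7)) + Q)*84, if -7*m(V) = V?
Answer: 22284/7 ≈ 3183.4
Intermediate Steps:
m(V) = -V/7
(m(-5/(-7)) + Q)*84 = (-(-5)/(7*(-7)) + 38)*84 = (-(-5)*(-1)/(7*7) + 38)*84 = (-⅐*5/7 + 38)*84 = (-5/49 + 38)*84 = (1857/49)*84 = 22284/7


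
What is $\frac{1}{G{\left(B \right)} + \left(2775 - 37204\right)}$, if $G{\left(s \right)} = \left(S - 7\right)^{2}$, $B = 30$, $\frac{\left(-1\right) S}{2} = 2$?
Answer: $- \frac{1}{34308} \approx -2.9148 \cdot 10^{-5}$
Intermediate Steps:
$S = -4$ ($S = \left(-2\right) 2 = -4$)
$G{\left(s \right)} = 121$ ($G{\left(s \right)} = \left(-4 - 7\right)^{2} = \left(-11\right)^{2} = 121$)
$\frac{1}{G{\left(B \right)} + \left(2775 - 37204\right)} = \frac{1}{121 + \left(2775 - 37204\right)} = \frac{1}{121 - 34429} = \frac{1}{-34308} = - \frac{1}{34308}$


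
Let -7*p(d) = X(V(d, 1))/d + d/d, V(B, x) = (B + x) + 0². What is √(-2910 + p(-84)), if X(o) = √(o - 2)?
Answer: √(-5133492 + 3*I*√85)/42 ≈ 0.00014533 + 53.946*I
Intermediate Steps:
V(B, x) = B + x (V(B, x) = (B + x) + 0 = B + x)
X(o) = √(-2 + o)
p(d) = -⅐ - √(-1 + d)/(7*d) (p(d) = -(√(-2 + (d + 1))/d + d/d)/7 = -(√(-2 + (1 + d))/d + 1)/7 = -(√(-1 + d)/d + 1)/7 = -(1 + √(-1 + d)/d)/7 = -⅐ - √(-1 + d)/(7*d))
√(-2910 + p(-84)) = √(-2910 + (⅐)*(-1*(-84) - √(-1 - 84))/(-84)) = √(-2910 + (⅐)*(-1/84)*(84 - √(-85))) = √(-2910 + (⅐)*(-1/84)*(84 - I*√85)) = √(-2910 + (-⅐ + I*√85/588)) = √(-20371/7 + I*√85/588)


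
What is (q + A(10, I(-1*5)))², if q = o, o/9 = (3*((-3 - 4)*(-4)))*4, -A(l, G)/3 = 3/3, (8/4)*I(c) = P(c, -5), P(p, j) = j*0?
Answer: 9126441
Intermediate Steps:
P(p, j) = 0
I(c) = 0 (I(c) = (½)*0 = 0)
A(l, G) = -3 (A(l, G) = -9/3 = -3*1 = -3)
o = 3024 (o = 9*((3*((-3 - 4)*(-4)))*4) = 9*((3*(-7*(-4)))*4) = 9*((3*28)*4) = 9*(84*4) = 9*336 = 3024)
q = 3024
(q + A(10, I(-1*5)))² = (3024 - 3)² = 3021² = 9126441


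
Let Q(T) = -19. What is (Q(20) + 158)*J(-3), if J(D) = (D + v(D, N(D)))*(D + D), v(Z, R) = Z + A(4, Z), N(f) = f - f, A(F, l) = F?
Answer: 1668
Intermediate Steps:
N(f) = 0
v(Z, R) = 4 + Z (v(Z, R) = Z + 4 = 4 + Z)
J(D) = 2*D*(4 + 2*D) (J(D) = (D + (4 + D))*(D + D) = (4 + 2*D)*(2*D) = 2*D*(4 + 2*D))
(Q(20) + 158)*J(-3) = (-19 + 158)*(4*(-3)*(2 - 3)) = 139*(4*(-3)*(-1)) = 139*12 = 1668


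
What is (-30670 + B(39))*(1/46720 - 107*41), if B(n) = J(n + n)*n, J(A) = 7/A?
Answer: 12570850871787/93440 ≈ 1.3453e+8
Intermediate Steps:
B(n) = 7/2 (B(n) = (7/(n + n))*n = (7/((2*n)))*n = (7*(1/(2*n)))*n = (7/(2*n))*n = 7/2)
(-30670 + B(39))*(1/46720 - 107*41) = (-30670 + 7/2)*(1/46720 - 107*41) = -61333*(1/46720 - 4387)/2 = -61333/2*(-204960639/46720) = 12570850871787/93440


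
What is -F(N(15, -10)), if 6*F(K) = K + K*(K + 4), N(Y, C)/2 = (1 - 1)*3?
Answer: 0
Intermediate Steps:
N(Y, C) = 0 (N(Y, C) = 2*((1 - 1)*3) = 2*(0*3) = 2*0 = 0)
F(K) = K/6 + K*(4 + K)/6 (F(K) = (K + K*(K + 4))/6 = (K + K*(4 + K))/6 = K/6 + K*(4 + K)/6)
-F(N(15, -10)) = -0*(5 + 0)/6 = -0*5/6 = -1*0 = 0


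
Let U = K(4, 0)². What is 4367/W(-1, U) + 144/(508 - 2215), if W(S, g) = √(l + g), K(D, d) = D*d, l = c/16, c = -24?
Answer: -48/569 - 4367*I*√6/3 ≈ -0.084359 - 3565.6*I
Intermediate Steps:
l = -3/2 (l = -24/16 = -24*1/16 = -3/2 ≈ -1.5000)
U = 0 (U = (4*0)² = 0² = 0)
W(S, g) = √(-3/2 + g)
4367/W(-1, U) + 144/(508 - 2215) = 4367/((√(-6 + 4*0)/2)) + 144/(508 - 2215) = 4367/((√(-6 + 0)/2)) + 144/(-1707) = 4367/((√(-6)/2)) + 144*(-1/1707) = 4367/(((I*√6)/2)) - 48/569 = 4367/((I*√6/2)) - 48/569 = 4367*(-I*√6/3) - 48/569 = -4367*I*√6/3 - 48/569 = -48/569 - 4367*I*√6/3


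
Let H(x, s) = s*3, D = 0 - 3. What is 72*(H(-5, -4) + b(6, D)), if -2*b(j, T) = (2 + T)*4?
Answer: -720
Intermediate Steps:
D = -3
b(j, T) = -4 - 2*T (b(j, T) = -(2 + T)*4/2 = -(8 + 4*T)/2 = -4 - 2*T)
H(x, s) = 3*s
72*(H(-5, -4) + b(6, D)) = 72*(3*(-4) + (-4 - 2*(-3))) = 72*(-12 + (-4 + 6)) = 72*(-12 + 2) = 72*(-10) = -720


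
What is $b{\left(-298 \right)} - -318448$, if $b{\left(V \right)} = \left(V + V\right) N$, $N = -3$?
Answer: $320236$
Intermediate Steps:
$b{\left(V \right)} = - 6 V$ ($b{\left(V \right)} = \left(V + V\right) \left(-3\right) = 2 V \left(-3\right) = - 6 V$)
$b{\left(-298 \right)} - -318448 = \left(-6\right) \left(-298\right) - -318448 = 1788 + 318448 = 320236$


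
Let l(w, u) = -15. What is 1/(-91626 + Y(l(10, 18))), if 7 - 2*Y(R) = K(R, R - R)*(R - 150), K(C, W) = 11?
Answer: -1/90715 ≈ -1.1024e-5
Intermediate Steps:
Y(R) = 1657/2 - 11*R/2 (Y(R) = 7/2 - 11*(R - 150)/2 = 7/2 - 11*(-150 + R)/2 = 7/2 - (-1650 + 11*R)/2 = 7/2 + (825 - 11*R/2) = 1657/2 - 11*R/2)
1/(-91626 + Y(l(10, 18))) = 1/(-91626 + (1657/2 - 11/2*(-15))) = 1/(-91626 + (1657/2 + 165/2)) = 1/(-91626 + 911) = 1/(-90715) = -1/90715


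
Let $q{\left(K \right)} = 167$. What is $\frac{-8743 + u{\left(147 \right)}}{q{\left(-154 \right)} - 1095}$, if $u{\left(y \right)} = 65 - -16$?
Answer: $\frac{4331}{464} \approx 9.334$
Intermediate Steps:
$u{\left(y \right)} = 81$ ($u{\left(y \right)} = 65 + 16 = 81$)
$\frac{-8743 + u{\left(147 \right)}}{q{\left(-154 \right)} - 1095} = \frac{-8743 + 81}{167 - 1095} = - \frac{8662}{-928} = \left(-8662\right) \left(- \frac{1}{928}\right) = \frac{4331}{464}$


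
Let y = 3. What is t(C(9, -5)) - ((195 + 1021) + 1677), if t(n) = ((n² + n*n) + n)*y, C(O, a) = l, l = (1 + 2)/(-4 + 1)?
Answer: -2890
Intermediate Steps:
l = -1 (l = 3/(-3) = 3*(-⅓) = -1)
C(O, a) = -1
t(n) = 3*n + 6*n² (t(n) = ((n² + n*n) + n)*3 = ((n² + n²) + n)*3 = (2*n² + n)*3 = (n + 2*n²)*3 = 3*n + 6*n²)
t(C(9, -5)) - ((195 + 1021) + 1677) = 3*(-1)*(1 + 2*(-1)) - ((195 + 1021) + 1677) = 3*(-1)*(1 - 2) - (1216 + 1677) = 3*(-1)*(-1) - 1*2893 = 3 - 2893 = -2890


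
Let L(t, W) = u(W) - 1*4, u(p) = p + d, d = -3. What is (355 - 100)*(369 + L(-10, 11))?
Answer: 95115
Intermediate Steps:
u(p) = -3 + p (u(p) = p - 3 = -3 + p)
L(t, W) = -7 + W (L(t, W) = (-3 + W) - 1*4 = (-3 + W) - 4 = -7 + W)
(355 - 100)*(369 + L(-10, 11)) = (355 - 100)*(369 + (-7 + 11)) = 255*(369 + 4) = 255*373 = 95115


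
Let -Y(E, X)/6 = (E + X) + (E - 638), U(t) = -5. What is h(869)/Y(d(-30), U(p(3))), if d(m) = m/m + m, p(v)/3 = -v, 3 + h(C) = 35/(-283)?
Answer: -442/595149 ≈ -0.00074267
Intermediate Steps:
h(C) = -884/283 (h(C) = -3 + 35/(-283) = -3 + 35*(-1/283) = -3 - 35/283 = -884/283)
p(v) = -3*v (p(v) = 3*(-v) = -3*v)
d(m) = 1 + m
Y(E, X) = 3828 - 12*E - 6*X (Y(E, X) = -6*((E + X) + (E - 638)) = -6*((E + X) + (-638 + E)) = -6*(-638 + X + 2*E) = 3828 - 12*E - 6*X)
h(869)/Y(d(-30), U(p(3))) = -884/(283*(3828 - 12*(1 - 30) - 6*(-5))) = -884/(283*(3828 - 12*(-29) + 30)) = -884/(283*(3828 + 348 + 30)) = -884/283/4206 = -884/283*1/4206 = -442/595149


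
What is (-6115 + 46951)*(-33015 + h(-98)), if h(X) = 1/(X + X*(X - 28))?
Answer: -8257728287082/6125 ≈ -1.3482e+9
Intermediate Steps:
h(X) = 1/(X + X*(-28 + X))
(-6115 + 46951)*(-33015 + h(-98)) = (-6115 + 46951)*(-33015 + 1/((-98)*(-27 - 98))) = 40836*(-33015 - 1/98/(-125)) = 40836*(-33015 - 1/98*(-1/125)) = 40836*(-33015 + 1/12250) = 40836*(-404433749/12250) = -8257728287082/6125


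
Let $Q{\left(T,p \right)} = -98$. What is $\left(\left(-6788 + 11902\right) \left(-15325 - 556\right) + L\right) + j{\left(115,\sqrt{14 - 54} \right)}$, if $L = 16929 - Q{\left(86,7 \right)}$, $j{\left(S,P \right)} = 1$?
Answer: $-81198406$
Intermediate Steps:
$L = 17027$ ($L = 16929 - -98 = 16929 + 98 = 17027$)
$\left(\left(-6788 + 11902\right) \left(-15325 - 556\right) + L\right) + j{\left(115,\sqrt{14 - 54} \right)} = \left(\left(-6788 + 11902\right) \left(-15325 - 556\right) + 17027\right) + 1 = \left(5114 \left(-15881\right) + 17027\right) + 1 = \left(-81215434 + 17027\right) + 1 = -81198407 + 1 = -81198406$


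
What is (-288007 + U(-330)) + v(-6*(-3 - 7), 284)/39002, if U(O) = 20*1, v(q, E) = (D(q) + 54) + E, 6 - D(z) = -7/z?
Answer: -673924117793/2340120 ≈ -2.8799e+5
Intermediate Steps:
D(z) = 6 + 7/z (D(z) = 6 - (-7)/z = 6 + 7/z)
v(q, E) = 60 + E + 7/q (v(q, E) = ((6 + 7/q) + 54) + E = (60 + 7/q) + E = 60 + E + 7/q)
U(O) = 20
(-288007 + U(-330)) + v(-6*(-3 - 7), 284)/39002 = (-288007 + 20) + (60 + 284 + 7/((-6*(-3 - 7))))/39002 = -287987 + (60 + 284 + 7/((-6*(-10))))*(1/39002) = -287987 + (60 + 284 + 7/60)*(1/39002) = -287987 + (20647/60)*(1/39002) = -287987 + 20647/2340120 = -673924117793/2340120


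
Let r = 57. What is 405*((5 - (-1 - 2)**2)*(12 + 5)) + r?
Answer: -27483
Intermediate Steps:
405*((5 - (-1 - 2)**2)*(12 + 5)) + r = 405*((5 - (-1 - 2)**2)*(12 + 5)) + 57 = 405*((5 - 1*(-3)**2)*17) + 57 = 405*((5 - 1*9)*17) + 57 = 405*((5 - 9)*17) + 57 = 405*(-4*17) + 57 = 405*(-68) + 57 = -27540 + 57 = -27483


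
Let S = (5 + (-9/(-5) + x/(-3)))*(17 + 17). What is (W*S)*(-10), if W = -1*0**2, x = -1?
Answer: 0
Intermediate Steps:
S = 3638/15 (S = (5 + (-9/(-5) - 1/(-3)))*(17 + 17) = (5 + (-9*(-1/5) - 1*(-1/3)))*34 = (5 + (9/5 + 1/3))*34 = (5 + 32/15)*34 = (107/15)*34 = 3638/15 ≈ 242.53)
W = 0 (W = -1*0 = 0)
(W*S)*(-10) = (0*(3638/15))*(-10) = 0*(-10) = 0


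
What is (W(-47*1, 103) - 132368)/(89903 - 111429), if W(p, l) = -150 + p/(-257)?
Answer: 34057079/5532182 ≈ 6.1562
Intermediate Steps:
W(p, l) = -150 - p/257 (W(p, l) = -150 + p*(-1/257) = -150 - p/257)
(W(-47*1, 103) - 132368)/(89903 - 111429) = ((-150 - (-47)/257) - 132368)/(89903 - 111429) = ((-150 - 1/257*(-47)) - 132368)/(-21526) = ((-150 + 47/257) - 132368)*(-1/21526) = (-38503/257 - 132368)*(-1/21526) = -34057079/257*(-1/21526) = 34057079/5532182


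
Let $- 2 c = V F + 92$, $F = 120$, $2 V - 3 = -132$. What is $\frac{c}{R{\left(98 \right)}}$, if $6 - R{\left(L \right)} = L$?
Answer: $- \frac{956}{23} \approx -41.565$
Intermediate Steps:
$V = - \frac{129}{2}$ ($V = \frac{3}{2} + \frac{1}{2} \left(-132\right) = \frac{3}{2} - 66 = - \frac{129}{2} \approx -64.5$)
$R{\left(L \right)} = 6 - L$
$c = 3824$ ($c = - \frac{\left(- \frac{129}{2}\right) 120 + 92}{2} = - \frac{-7740 + 92}{2} = \left(- \frac{1}{2}\right) \left(-7648\right) = 3824$)
$\frac{c}{R{\left(98 \right)}} = \frac{3824}{6 - 98} = \frac{3824}{-92} = 3824 \left(- \frac{1}{92}\right) = - \frac{956}{23}$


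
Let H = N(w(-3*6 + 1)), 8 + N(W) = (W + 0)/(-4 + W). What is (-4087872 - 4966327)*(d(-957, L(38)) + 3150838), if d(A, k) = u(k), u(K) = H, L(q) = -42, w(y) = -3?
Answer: -28528245715541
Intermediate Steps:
N(W) = -8 + W/(-4 + W) (N(W) = -8 + (W + 0)/(-4 + W) = -8 + W/(-4 + W))
H = -53/7 (H = (32 - 7*(-3))/(-4 - 3) = (32 + 21)/(-7) = -1/7*53 = -53/7 ≈ -7.5714)
u(K) = -53/7
d(A, k) = -53/7
(-4087872 - 4966327)*(d(-957, L(38)) + 3150838) = (-4087872 - 4966327)*(-53/7 + 3150838) = -9054199*22055813/7 = -28528245715541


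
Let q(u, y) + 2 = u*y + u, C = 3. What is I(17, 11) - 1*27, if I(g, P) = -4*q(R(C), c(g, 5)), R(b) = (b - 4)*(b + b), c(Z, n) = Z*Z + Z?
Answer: 7349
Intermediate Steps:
c(Z, n) = Z + Z² (c(Z, n) = Z² + Z = Z + Z²)
R(b) = 2*b*(-4 + b) (R(b) = (-4 + b)*(2*b) = 2*b*(-4 + b))
q(u, y) = -2 + u + u*y (q(u, y) = -2 + (u*y + u) = -2 + (u + u*y) = -2 + u + u*y)
I(g, P) = 32 + 24*g*(1 + g) (I(g, P) = -4*(-2 + 2*3*(-4 + 3) + (2*3*(-4 + 3))*(g*(1 + g))) = -4*(-2 + 2*3*(-1) + (2*3*(-1))*(g*(1 + g))) = -4*(-2 - 6 - 6*g*(1 + g)) = -4*(-8 - 6*g*(1 + g)) = 32 + 24*g*(1 + g))
I(17, 11) - 1*27 = (32 + 24*17*(1 + 17)) - 1*27 = (32 + 24*17*18) - 27 = (32 + 7344) - 27 = 7376 - 27 = 7349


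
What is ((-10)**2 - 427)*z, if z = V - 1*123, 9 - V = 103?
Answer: 70959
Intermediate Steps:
V = -94 (V = 9 - 1*103 = 9 - 103 = -94)
z = -217 (z = -94 - 1*123 = -94 - 123 = -217)
((-10)**2 - 427)*z = ((-10)**2 - 427)*(-217) = (100 - 427)*(-217) = -327*(-217) = 70959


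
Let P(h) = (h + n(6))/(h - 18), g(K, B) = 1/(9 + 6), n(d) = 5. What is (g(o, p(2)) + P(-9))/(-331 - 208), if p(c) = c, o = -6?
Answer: -29/72765 ≈ -0.00039854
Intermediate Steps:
g(K, B) = 1/15
P(h) = (5 + h)/(-18 + h) (P(h) = (h + 5)/(h - 18) = (5 + h)/(-18 + h))
(g(o, p(2)) + P(-9))/(-331 - 208) = (1/15 + (5 - 9)/(-18 - 9))/(-331 - 208) = (1/15 - 4/(-27))/(-539) = (1/15 - 1/27*(-4))*(-1/539) = (1/15 + 4/27)*(-1/539) = (29/135)*(-1/539) = -29/72765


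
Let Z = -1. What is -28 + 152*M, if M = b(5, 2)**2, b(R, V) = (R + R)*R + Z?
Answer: 364924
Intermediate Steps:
b(R, V) = -1 + 2*R**2 (b(R, V) = (R + R)*R - 1 = (2*R)*R - 1 = 2*R**2 - 1 = -1 + 2*R**2)
M = 2401 (M = (-1 + 2*5**2)**2 = (-1 + 2*25)**2 = (-1 + 50)**2 = 49**2 = 2401)
-28 + 152*M = -28 + 152*2401 = -28 + 364952 = 364924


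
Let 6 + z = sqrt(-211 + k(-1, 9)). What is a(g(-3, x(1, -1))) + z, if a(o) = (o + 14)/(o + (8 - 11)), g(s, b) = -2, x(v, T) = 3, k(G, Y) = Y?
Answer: -42/5 + I*sqrt(202) ≈ -8.4 + 14.213*I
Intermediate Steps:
a(o) = (14 + o)/(-3 + o) (a(o) = (14 + o)/(o - 3) = (14 + o)/(-3 + o))
z = -6 + I*sqrt(202) (z = -6 + sqrt(-211 + 9) = -6 + sqrt(-202) = -6 + I*sqrt(202) ≈ -6.0 + 14.213*I)
a(g(-3, x(1, -1))) + z = (14 - 2)/(-3 - 2) + (-6 + I*sqrt(202)) = 12/(-5) + (-6 + I*sqrt(202)) = -1/5*12 + (-6 + I*sqrt(202)) = -12/5 + (-6 + I*sqrt(202)) = -42/5 + I*sqrt(202)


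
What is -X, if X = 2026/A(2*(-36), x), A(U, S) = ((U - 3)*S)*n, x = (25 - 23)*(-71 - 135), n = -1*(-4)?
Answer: -1013/61800 ≈ -0.016392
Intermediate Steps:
n = 4
x = -412 (x = 2*(-206) = -412)
A(U, S) = 4*S*(-3 + U) (A(U, S) = ((U - 3)*S)*4 = ((-3 + U)*S)*4 = (S*(-3 + U))*4 = 4*S*(-3 + U))
X = 1013/61800 (X = 2026/((4*(-412)*(-3 + 2*(-36)))) = 2026/((4*(-412)*(-3 - 72))) = 2026/((4*(-412)*(-75))) = 2026/123600 = 2026*(1/123600) = 1013/61800 ≈ 0.016392)
-X = -1*1013/61800 = -1013/61800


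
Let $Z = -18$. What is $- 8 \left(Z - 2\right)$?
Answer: $160$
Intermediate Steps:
$- 8 \left(Z - 2\right) = - 8 \left(-18 - 2\right) = \left(-8\right) \left(-20\right) = 160$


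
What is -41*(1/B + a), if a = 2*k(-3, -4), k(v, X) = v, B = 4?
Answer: 943/4 ≈ 235.75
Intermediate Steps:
a = -6 (a = 2*(-3) = -6)
-41*(1/B + a) = -41*(1/4 - 6) = -41*(¼ - 6) = -41*(-23/4) = 943/4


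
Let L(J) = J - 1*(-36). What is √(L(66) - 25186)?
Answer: 2*I*√6271 ≈ 158.38*I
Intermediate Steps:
L(J) = 36 + J (L(J) = J + 36 = 36 + J)
√(L(66) - 25186) = √((36 + 66) - 25186) = √(102 - 25186) = √(-25084) = 2*I*√6271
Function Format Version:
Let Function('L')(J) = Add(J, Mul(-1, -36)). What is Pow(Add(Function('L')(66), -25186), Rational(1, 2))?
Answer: Mul(2, I, Pow(6271, Rational(1, 2))) ≈ Mul(158.38, I)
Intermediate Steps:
Function('L')(J) = Add(36, J) (Function('L')(J) = Add(J, 36) = Add(36, J))
Pow(Add(Function('L')(66), -25186), Rational(1, 2)) = Pow(Add(Add(36, 66), -25186), Rational(1, 2)) = Pow(Add(102, -25186), Rational(1, 2)) = Pow(-25084, Rational(1, 2)) = Mul(2, I, Pow(6271, Rational(1, 2)))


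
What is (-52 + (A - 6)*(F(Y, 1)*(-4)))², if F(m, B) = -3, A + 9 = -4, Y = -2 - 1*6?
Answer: 78400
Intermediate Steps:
Y = -8 (Y = -2 - 6 = -8)
A = -13 (A = -9 - 4 = -13)
(-52 + (A - 6)*(F(Y, 1)*(-4)))² = (-52 + (-13 - 6)*(-3*(-4)))² = (-52 - 19*12)² = (-52 - 228)² = (-280)² = 78400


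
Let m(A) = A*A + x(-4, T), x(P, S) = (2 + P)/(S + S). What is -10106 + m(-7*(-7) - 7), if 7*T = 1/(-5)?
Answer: -8307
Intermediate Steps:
T = -1/35 (T = (1/7)/(-5) = (1/7)*(-1/5) = -1/35 ≈ -0.028571)
x(P, S) = (2 + P)/(2*S) (x(P, S) = (2 + P)/((2*S)) = (2 + P)*(1/(2*S)) = (2 + P)/(2*S))
m(A) = 35 + A**2 (m(A) = A*A + (2 - 4)/(2*(-1/35)) = A**2 + (1/2)*(-35)*(-2) = A**2 + 35 = 35 + A**2)
-10106 + m(-7*(-7) - 7) = -10106 + (35 + (-7*(-7) - 7)**2) = -10106 + (35 + (49 - 7)**2) = -10106 + (35 + 42**2) = -10106 + (35 + 1764) = -10106 + 1799 = -8307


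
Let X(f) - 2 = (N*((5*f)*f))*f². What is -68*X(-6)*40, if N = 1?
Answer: -17631040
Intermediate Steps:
X(f) = 2 + 5*f⁴ (X(f) = 2 + (1*((5*f)*f))*f² = 2 + (1*(5*f²))*f² = 2 + (5*f²)*f² = 2 + 5*f⁴)
-68*X(-6)*40 = -68*(2 + 5*(-6)⁴)*40 = -68*(2 + 5*1296)*40 = -68*(2 + 6480)*40 = -68*6482*40 = -440776*40 = -17631040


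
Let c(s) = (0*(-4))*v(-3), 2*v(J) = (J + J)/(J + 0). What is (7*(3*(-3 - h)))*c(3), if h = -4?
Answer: 0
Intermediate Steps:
v(J) = 1 (v(J) = ((J + J)/(J + 0))/2 = ((2*J)/J)/2 = (½)*2 = 1)
c(s) = 0 (c(s) = (0*(-4))*1 = 0*1 = 0)
(7*(3*(-3 - h)))*c(3) = (7*(3*(-3 - 1*(-4))))*0 = (7*(3*(-3 + 4)))*0 = (7*(3*1))*0 = (7*3)*0 = 21*0 = 0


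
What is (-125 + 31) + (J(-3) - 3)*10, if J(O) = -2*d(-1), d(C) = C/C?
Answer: -144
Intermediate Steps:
d(C) = 1
J(O) = -2 (J(O) = -2*1 = -2)
(-125 + 31) + (J(-3) - 3)*10 = (-125 + 31) + (-2 - 3)*10 = -94 - 5*10 = -94 - 50 = -144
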